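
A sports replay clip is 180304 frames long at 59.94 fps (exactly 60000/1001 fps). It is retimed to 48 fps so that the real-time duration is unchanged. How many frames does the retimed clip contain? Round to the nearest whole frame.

Frames at target rate = 180304 × (48) / (60000/1001) = 90242152/625 ≈ 144387.443.
Nearest whole frame: 144387.

144387 frames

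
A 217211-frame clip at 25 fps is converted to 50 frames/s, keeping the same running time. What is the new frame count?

Frames at target rate = 217211 × (50) / (25) = 434422.

434422 frames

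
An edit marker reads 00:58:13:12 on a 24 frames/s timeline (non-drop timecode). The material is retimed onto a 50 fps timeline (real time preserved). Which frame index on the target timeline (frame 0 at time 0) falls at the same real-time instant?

frame 174675

Source frame index: (0×3600 + 58×60 + 13) × 24 + 12 = 83844.
Real time: 83844 / (24) = 6987/2 s.
Target frame: (6987/2) × (50) = 174675.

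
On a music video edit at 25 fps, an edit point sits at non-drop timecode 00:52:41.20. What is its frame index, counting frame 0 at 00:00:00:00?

79045

Total seconds to the label: (0 × 3600 + 52 × 60 + 41) = 3161.
Frame index = 3161 × 25 + 20 = 79045.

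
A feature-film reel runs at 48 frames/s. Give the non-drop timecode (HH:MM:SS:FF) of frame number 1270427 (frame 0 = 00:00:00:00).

1270427 ÷ 48 = 26467 full seconds, remainder 11 frames.
26467 s = 7 h 21 min 7 s.
Timecode: 07:21:07:11.

07:21:07:11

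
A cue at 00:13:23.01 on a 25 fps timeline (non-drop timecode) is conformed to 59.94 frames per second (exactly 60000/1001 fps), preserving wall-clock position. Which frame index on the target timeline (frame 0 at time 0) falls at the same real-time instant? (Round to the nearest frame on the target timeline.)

Source frame index: (0×3600 + 13×60 + 23) × 25 + 1 = 20076.
Real time: 20076 / (25) = 20076/25 s.
Target frame: (20076/25) × (60000/1001) = 6883200/143 ≈ 48134.266 → 48134.

frame 48134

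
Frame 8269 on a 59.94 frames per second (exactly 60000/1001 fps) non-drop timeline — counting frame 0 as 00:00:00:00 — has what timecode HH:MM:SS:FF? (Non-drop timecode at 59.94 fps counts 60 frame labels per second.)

00:02:17:49

8269 ÷ 60 = 137 full seconds, remainder 49 frames.
137 s = 0 h 2 min 17 s.
Timecode: 00:02:17:49.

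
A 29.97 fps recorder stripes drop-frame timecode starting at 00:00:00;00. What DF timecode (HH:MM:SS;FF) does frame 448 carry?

00:00:14;28

Ten DF minutes hold 17982 frames, so frame 448 lies in block 0 (frames 0–17981) with 448 frames into that block.
The block's first minute is 1800 frames and the rest 1798 each; 448 frames reaches minute 0, so 0 × 18 + 0 × 2 = 0 labels have been skipped so far.
Adding those back, label number 448 + 0 = 448 at 30 labels/s is 14 s + 28 f = 0 h 0 min 14 s frame 28, i.e. 00:00:14;28.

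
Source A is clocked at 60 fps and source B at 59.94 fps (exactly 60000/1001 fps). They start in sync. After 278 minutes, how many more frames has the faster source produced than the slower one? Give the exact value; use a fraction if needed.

278 min = 16680 s.
A emits 60 × 16680 = 1000800 frames; B emits 60000/1001 × 16680 = 1000800000/1001.
Difference = 1000800/1001 frames (≈ 999.8002); B is behind A.

1000800/1001 frames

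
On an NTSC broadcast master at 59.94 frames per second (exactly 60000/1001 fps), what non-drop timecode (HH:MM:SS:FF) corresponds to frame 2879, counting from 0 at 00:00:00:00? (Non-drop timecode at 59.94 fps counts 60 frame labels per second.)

00:00:47:59

2879 ÷ 60 = 47 full seconds, remainder 59 frames.
47 s = 0 h 0 min 47 s.
Timecode: 00:00:47:59.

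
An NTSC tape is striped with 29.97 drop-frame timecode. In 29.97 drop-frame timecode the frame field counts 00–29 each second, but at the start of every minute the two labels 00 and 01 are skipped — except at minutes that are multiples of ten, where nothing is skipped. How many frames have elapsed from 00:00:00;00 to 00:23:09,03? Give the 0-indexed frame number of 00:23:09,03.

As if non-drop at 30 labels/s: (0 × 3600 + 23 × 60 + 9) × 30 + 3 = 41673.
Minute boundaries passed: 23; those not divisible by 10: 23 − 2 = 21; dropped labels = 2 × 21 = 42.
Actual frame index = 41673 − 42 = 41631.

41631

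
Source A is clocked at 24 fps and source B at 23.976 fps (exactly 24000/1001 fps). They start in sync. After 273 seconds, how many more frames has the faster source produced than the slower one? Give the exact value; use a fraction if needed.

72/11 frames

A emits 24 × 273 = 6552 frames; B emits 24000/1001 × 273 = 72000/11.
Difference = 72/11 frames (≈ 6.5455); B is behind A.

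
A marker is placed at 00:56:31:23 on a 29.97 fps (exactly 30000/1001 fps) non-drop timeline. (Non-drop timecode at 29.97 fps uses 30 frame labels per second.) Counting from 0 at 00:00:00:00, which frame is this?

101753

Total seconds to the label: (0 × 3600 + 56 × 60 + 31) = 3391.
Frame index = 3391 × 30 + 23 = 101753.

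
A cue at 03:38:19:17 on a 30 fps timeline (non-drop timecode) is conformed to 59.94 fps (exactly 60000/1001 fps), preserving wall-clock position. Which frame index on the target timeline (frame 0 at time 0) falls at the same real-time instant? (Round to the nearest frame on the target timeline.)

Source frame index: (3×3600 + 38×60 + 19) × 30 + 17 = 392987.
Real time: 392987 / (30) = 392987/30 s.
Target frame: (392987/30) × (60000/1001) = 112282000/143 ≈ 785188.811 → 785189.

frame 785189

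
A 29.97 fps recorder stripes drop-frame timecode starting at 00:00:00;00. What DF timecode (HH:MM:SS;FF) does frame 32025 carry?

00:17:48;17

Each 10-minute DF block holds 10 × 60 × 30 − 9 × 2 = 17982 frames. 32025 ÷ 17982 → 1 full block, remainder 14043.
Within the partial block the first minute is 1800 frames and each further minute 1798, so 7 further minute boundaries passed. Total skipped labels = 18 × 1 + 2 × 7 = 32.
Non-drop label index = 32025 + 32 = 32057; at 30 labels/s that is 00:17:48:17, i.e. DF 00:17:48;17.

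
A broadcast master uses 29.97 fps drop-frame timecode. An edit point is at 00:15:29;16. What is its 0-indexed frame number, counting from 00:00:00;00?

As if non-drop at 30 labels/s: (0 × 3600 + 15 × 60 + 29) × 30 + 16 = 27886.
Minute boundaries passed: 15; those not divisible by 10: 15 − 1 = 14; dropped labels = 2 × 14 = 28.
Actual frame index = 27886 − 28 = 27858.

27858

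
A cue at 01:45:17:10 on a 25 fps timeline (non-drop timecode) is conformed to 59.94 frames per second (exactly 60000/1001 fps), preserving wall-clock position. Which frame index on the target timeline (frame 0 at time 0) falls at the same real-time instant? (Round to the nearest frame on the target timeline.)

frame 378665

Source frame index: (1×3600 + 45×60 + 17) × 25 + 10 = 157935.
Real time: 157935 / (25) = 31587/5 s.
Target frame: (31587/5) × (60000/1001) = 379044000/1001 ≈ 378665.335 → 378665.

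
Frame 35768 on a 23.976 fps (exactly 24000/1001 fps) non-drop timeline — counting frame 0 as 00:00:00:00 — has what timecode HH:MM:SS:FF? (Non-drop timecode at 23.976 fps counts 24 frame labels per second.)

35768 ÷ 24 = 1490 full seconds, remainder 8 frames.
1490 s = 0 h 24 min 50 s.
Timecode: 00:24:50:08.

00:24:50:08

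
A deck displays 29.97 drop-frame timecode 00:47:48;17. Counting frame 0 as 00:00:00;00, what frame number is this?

As if non-drop at 30 labels/s: (0 × 3600 + 47 × 60 + 48) × 30 + 17 = 86057.
Minute boundaries passed: 47; those not divisible by 10: 47 − 4 = 43; dropped labels = 2 × 43 = 86.
Actual frame index = 86057 − 86 = 85971.

85971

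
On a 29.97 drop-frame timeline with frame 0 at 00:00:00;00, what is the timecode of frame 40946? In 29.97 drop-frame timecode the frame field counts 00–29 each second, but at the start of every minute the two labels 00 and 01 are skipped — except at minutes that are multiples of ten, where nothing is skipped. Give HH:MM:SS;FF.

00:22:46;06

Ten DF minutes hold 17982 frames, so frame 40946 lies in block 2 (frames 35964–53945) with 4982 frames into that block.
The block's first minute is 1800 frames and the rest 1798 each; 4982 frames reaches minute 2, so 2 × 18 + 2 × 2 = 40 labels have been skipped so far.
Adding those back, label number 40946 + 40 = 40986 at 30 labels/s is 1366 s + 6 f = 0 h 22 min 46 s frame 6, i.e. 00:22:46;06.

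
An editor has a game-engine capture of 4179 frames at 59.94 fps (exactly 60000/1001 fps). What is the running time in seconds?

69.71965 seconds

Running time = 4179 / (60000/1001) = 69.71965 s.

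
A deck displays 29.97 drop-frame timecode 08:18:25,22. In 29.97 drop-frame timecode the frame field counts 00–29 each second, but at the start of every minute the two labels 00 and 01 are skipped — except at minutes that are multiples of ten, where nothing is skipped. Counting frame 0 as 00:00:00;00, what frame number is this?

As if non-drop at 30 labels/s: (8 × 3600 + 18 × 60 + 25) × 30 + 22 = 897172.
Minute boundaries passed: 498; those not divisible by 10: 498 − 49 = 449; dropped labels = 2 × 449 = 898.
Actual frame index = 897172 − 898 = 896274.

896274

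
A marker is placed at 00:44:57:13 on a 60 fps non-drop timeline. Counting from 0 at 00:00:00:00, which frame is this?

161833

Total seconds to the label: (0 × 3600 + 44 × 60 + 57) = 2697.
Frame index = 2697 × 60 + 13 = 161833.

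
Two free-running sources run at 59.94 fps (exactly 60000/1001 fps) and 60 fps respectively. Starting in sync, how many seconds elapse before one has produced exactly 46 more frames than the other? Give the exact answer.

The gap grows by |60 − 60000/1001| = 60/1001 frames per second.
Time for a 46-frame gap: 46 ÷ (60/1001) = 23023/30 s.

23023/30 seconds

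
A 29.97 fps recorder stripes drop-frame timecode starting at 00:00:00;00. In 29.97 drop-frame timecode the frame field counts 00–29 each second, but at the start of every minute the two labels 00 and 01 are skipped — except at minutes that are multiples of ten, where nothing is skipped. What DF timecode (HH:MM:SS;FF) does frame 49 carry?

Each 10-minute DF block holds 10 × 60 × 30 − 9 × 2 = 17982 frames. 49 ÷ 17982 → 0 full blocks, remainder 49.
Within the partial block the first minute is 1800 frames and each further minute 1798, so 0 further minute boundaries passed. Total skipped labels = 18 × 0 + 2 × 0 = 0.
Non-drop label index = 49 + 0 = 49; at 30 labels/s that is 00:00:01:19, i.e. DF 00:00:01;19.

00:00:01;19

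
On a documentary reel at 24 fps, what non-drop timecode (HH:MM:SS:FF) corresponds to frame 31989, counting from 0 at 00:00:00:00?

31989 ÷ 24 = 1332 full seconds, remainder 21 frames.
1332 s = 0 h 22 min 12 s.
Timecode: 00:22:12:21.

00:22:12:21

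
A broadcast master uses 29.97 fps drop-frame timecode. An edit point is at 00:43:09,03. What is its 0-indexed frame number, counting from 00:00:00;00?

As if non-drop at 30 labels/s: (0 × 3600 + 43 × 60 + 9) × 30 + 3 = 77673.
Minute boundaries passed: 43; those not divisible by 10: 43 − 4 = 39; dropped labels = 2 × 39 = 78.
Actual frame index = 77673 − 78 = 77595.

77595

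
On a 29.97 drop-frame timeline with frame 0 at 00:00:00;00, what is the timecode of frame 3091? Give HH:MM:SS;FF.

Ten DF minutes hold 17982 frames, so frame 3091 lies in block 0 (frames 0–17981) with 3091 frames into that block.
The block's first minute is 1800 frames and the rest 1798 each; 3091 frames reaches minute 1, so 0 × 18 + 1 × 2 = 2 labels have been skipped so far.
Adding those back, label number 3091 + 2 = 3093 at 30 labels/s is 103 s + 3 f = 0 h 1 min 43 s frame 3, i.e. 00:01:43;03.

00:01:43;03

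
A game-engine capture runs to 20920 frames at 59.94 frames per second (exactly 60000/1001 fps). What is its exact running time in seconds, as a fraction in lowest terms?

Running time = 20920 ÷ (60000/1001) = 20920 × 1001/60000 = 523523/1500 s.

523523/1500 seconds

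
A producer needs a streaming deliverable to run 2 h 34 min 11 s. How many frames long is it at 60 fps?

555060 frames

2 h 34 min 11 s = 9251 s.
Frames = 9251 × 60 = 555060.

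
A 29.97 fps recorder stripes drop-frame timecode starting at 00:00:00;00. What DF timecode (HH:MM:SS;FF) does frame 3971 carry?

00:02:12;15

Ten DF minutes hold 17982 frames, so frame 3971 lies in block 0 (frames 0–17981) with 3971 frames into that block.
The block's first minute is 1800 frames and the rest 1798 each; 3971 frames reaches minute 2, so 0 × 18 + 2 × 2 = 4 labels have been skipped so far.
Adding those back, label number 3971 + 4 = 3975 at 30 labels/s is 132 s + 15 f = 0 h 2 min 12 s frame 15, i.e. 00:02:12;15.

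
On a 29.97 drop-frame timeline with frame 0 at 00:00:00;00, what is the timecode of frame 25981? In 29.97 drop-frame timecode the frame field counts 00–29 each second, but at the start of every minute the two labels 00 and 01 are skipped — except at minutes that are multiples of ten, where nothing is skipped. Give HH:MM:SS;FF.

Ten DF minutes hold 17982 frames, so frame 25981 lies in block 1 (frames 17982–35963) with 7999 frames into that block.
The block's first minute is 1800 frames and the rest 1798 each; 7999 frames reaches minute 4, so 1 × 18 + 4 × 2 = 26 labels have been skipped so far.
Adding those back, label number 25981 + 26 = 26007 at 30 labels/s is 866 s + 27 f = 0 h 14 min 26 s frame 27, i.e. 00:14:26;27.

00:14:26;27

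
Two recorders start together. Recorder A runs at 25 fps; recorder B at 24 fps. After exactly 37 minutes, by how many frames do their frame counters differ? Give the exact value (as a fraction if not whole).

2220 frames

37 min = 2220 s.
A emits 25 × 2220 = 55500 frames; B emits 24 × 2220 = 53280.
Difference = 2220 frames; B is behind A.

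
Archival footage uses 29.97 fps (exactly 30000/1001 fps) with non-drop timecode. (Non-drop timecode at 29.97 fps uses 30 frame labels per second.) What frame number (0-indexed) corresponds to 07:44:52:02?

836762

Total seconds to the label: (7 × 3600 + 44 × 60 + 52) = 27892.
Frame index = 27892 × 30 + 2 = 836762.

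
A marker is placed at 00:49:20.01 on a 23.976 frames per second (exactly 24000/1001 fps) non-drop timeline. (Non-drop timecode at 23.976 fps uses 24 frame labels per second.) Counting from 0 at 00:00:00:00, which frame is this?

Total seconds to the label: (0 × 3600 + 49 × 60 + 20) = 2960.
Frame index = 2960 × 24 + 1 = 71041.

71041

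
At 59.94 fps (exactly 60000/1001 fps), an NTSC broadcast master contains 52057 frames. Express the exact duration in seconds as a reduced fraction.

52109057/60000 seconds

Running time = 52057 ÷ (60000/1001) = 52057 × 1001/60000 = 52109057/60000 s.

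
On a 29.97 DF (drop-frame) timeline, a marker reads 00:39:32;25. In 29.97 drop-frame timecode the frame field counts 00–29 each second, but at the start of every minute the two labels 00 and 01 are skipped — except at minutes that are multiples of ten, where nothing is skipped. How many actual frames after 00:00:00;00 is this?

71113

Complete 10-minute blocks: 3, each 17982 frames → 53946.
Remaining 9 whole minutes in the current block: 1800 + 8 × 1798 = 16184 frames.
Within the current minute: 32 × 30 + 25 − 2 = 983 (labels ;00/;01 skipped at this minute). Total = 53946 + 16184 + 983 = 71113.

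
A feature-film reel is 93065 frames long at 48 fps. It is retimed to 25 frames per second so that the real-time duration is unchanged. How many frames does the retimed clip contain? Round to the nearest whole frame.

Frames at target rate = 93065 × (25) / (48) = 2326625/48 ≈ 48471.354.
Nearest whole frame: 48471.

48471 frames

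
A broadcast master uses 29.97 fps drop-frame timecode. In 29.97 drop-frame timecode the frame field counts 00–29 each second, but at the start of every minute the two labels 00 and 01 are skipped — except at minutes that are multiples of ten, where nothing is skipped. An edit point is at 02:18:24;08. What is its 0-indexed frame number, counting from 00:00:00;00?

As if non-drop at 30 labels/s: (2 × 3600 + 18 × 60 + 24) × 30 + 8 = 249128.
Minute boundaries passed: 138; those not divisible by 10: 138 − 13 = 125; dropped labels = 2 × 125 = 250.
Actual frame index = 249128 − 250 = 248878.

248878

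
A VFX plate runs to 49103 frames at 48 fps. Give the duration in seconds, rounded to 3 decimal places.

Running time = 49103 × 1/48 = 49103/48 s ≈ 1022.979 s.

1022.979 seconds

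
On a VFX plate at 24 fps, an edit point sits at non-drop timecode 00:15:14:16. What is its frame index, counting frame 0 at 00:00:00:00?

Total seconds to the label: (0 × 3600 + 15 × 60 + 14) = 914.
Frame index = 914 × 24 + 16 = 21952.

frame 21952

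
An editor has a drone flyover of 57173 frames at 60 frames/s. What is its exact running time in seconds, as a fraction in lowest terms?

57173/60 seconds

Running time = 57173 ÷ (60) = 57173 × 1/60 = 57173/60 s.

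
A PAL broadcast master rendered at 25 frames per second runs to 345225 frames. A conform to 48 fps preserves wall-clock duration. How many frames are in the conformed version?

Target frames = source frames × (target rate / source rate) = 345225 × (48)/(25) = 345225 × 48/25 = 662832.

662832 frames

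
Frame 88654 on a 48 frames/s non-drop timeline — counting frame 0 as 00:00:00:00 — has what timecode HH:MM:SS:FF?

00:30:46:46

88654 ÷ 48 = 1846 full seconds, remainder 46 frames.
1846 s = 0 h 30 min 46 s.
Timecode: 00:30:46:46.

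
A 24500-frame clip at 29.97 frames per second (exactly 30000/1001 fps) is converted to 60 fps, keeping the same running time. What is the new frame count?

Target frames = source frames × (target rate / source rate) = 24500 × (60)/(30000/1001) = 24500 × 1001/500 = 49049.

49049 frames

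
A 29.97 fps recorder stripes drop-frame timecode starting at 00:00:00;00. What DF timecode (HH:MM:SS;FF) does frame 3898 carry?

Ten DF minutes hold 17982 frames, so frame 3898 lies in block 0 (frames 0–17981) with 3898 frames into that block.
The block's first minute is 1800 frames and the rest 1798 each; 3898 frames reaches minute 2, so 0 × 18 + 2 × 2 = 4 labels have been skipped so far.
Adding those back, label number 3898 + 4 = 3902 at 30 labels/s is 130 s + 2 f = 0 h 2 min 10 s frame 2, i.e. 00:02:10;02.

00:02:10;02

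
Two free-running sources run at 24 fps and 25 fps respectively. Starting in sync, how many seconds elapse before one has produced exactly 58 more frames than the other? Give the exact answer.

58 seconds

The gap grows by |25 − 24| = 1 frame per second.
Time for a 58-frame gap: 58 ÷ (1) = 58 s.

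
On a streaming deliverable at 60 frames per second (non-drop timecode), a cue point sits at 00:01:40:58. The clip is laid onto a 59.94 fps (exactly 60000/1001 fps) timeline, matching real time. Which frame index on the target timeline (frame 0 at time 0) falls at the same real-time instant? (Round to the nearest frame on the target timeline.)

frame 6052

Source frame index: (0×3600 + 1×60 + 40) × 60 + 58 = 6058.
Real time: 6058 / (60) = 3029/30 s.
Target frame: (3029/30) × (60000/1001) = 466000/77 ≈ 6051.948 → 6052.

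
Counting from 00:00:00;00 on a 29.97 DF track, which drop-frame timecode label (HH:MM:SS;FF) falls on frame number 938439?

08:41:52;17

Ten DF minutes hold 17982 frames, so frame 938439 lies in block 52 (frames 935064–953045) with 3375 frames into that block.
The block's first minute is 1800 frames and the rest 1798 each; 3375 frames reaches minute 1, so 52 × 18 + 1 × 2 = 938 labels have been skipped so far.
Adding those back, label number 938439 + 938 = 939377 at 30 labels/s is 31312 s + 17 f = 8 h 41 min 52 s frame 17, i.e. 08:41:52;17.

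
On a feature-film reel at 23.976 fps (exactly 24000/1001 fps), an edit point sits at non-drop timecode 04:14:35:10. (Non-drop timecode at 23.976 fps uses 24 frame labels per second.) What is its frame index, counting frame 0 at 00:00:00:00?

Total seconds to the label: (4 × 3600 + 14 × 60 + 35) = 15275.
Frame index = 15275 × 24 + 10 = 366610.

frame 366610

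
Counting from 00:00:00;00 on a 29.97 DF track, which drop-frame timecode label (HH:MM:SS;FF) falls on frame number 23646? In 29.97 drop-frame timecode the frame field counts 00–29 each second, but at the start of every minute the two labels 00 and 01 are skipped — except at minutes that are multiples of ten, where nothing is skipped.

Each 10-minute DF block holds 10 × 60 × 30 − 9 × 2 = 17982 frames. 23646 ÷ 17982 → 1 full block, remainder 5664.
Within the partial block the first minute is 1800 frames and each further minute 1798, so 3 further minute boundaries passed. Total skipped labels = 18 × 1 + 2 × 3 = 24.
Non-drop label index = 23646 + 24 = 23670; at 30 labels/s that is 00:13:09:00, i.e. DF 00:13:09;00.

00:13:09;00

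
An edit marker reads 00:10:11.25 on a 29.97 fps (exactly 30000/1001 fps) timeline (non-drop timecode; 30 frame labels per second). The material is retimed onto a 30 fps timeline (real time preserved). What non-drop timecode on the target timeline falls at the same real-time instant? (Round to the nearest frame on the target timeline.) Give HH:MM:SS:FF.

Source frame index: (0×3600 + 10×60 + 11) × 30 + 25 = 18355.
Real time: 18355 / (30000/1001) = 3674671/6000 s.
Target frame: (3674671/6000) × (30) = 3674671/200 ≈ 18373.355 → 18373.
At 30 labels/s: frame 18373 → 00:10:12:13.

00:10:12:13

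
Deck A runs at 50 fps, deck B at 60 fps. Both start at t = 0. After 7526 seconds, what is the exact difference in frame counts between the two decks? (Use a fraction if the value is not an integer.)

75260 frames

A emits 50 × 7526 = 376300 frames; B emits 60 × 7526 = 451560.
Difference = 75260 frames; B is ahead of A.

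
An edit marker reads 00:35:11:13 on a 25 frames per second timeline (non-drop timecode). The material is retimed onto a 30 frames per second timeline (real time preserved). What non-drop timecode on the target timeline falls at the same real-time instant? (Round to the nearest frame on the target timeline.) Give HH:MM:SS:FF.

00:35:11:16

Source frame index: (0×3600 + 35×60 + 11) × 25 + 13 = 52788.
Real time: 52788 / (25) = 52788/25 s.
Target frame: (52788/25) × (30) = 316728/5 ≈ 63345.600 → 63346.
At 30 labels/s: frame 63346 → 00:35:11:16.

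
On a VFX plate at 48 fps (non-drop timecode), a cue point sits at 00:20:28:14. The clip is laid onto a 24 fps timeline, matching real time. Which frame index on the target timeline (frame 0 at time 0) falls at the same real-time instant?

Source frame index: (0×3600 + 20×60 + 28) × 48 + 14 = 58958.
Real time: 58958 / (48) = 29479/24 s.
Target frame: (29479/24) × (24) = 29479.

frame 29479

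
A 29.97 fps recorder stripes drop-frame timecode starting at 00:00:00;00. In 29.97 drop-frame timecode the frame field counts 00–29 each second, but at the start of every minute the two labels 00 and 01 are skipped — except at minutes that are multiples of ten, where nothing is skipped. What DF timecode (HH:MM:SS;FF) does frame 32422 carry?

00:18:01;26

Ten DF minutes hold 17982 frames, so frame 32422 lies in block 1 (frames 17982–35963) with 14440 frames into that block.
The block's first minute is 1800 frames and the rest 1798 each; 14440 frames reaches minute 8, so 1 × 18 + 8 × 2 = 34 labels have been skipped so far.
Adding those back, label number 32422 + 34 = 32456 at 30 labels/s is 1081 s + 26 f = 0 h 18 min 1 s frame 26, i.e. 00:18:01;26.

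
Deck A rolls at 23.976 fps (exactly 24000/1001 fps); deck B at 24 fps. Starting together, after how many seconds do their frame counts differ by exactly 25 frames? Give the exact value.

25025/24 seconds

The gap grows by |24 − 24000/1001| = 24/1001 frames per second.
Time for a 25-frame gap: 25 ÷ (24/1001) = 25025/24 s.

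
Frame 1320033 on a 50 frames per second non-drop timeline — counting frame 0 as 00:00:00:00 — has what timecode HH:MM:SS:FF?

07:20:00:33

1320033 ÷ 50 = 26400 full seconds, remainder 33 frames.
26400 s = 7 h 20 min 0 s.
Timecode: 07:20:00:33.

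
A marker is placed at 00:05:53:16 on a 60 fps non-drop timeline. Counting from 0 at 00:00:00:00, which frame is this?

Total seconds to the label: (0 × 3600 + 5 × 60 + 53) = 353.
Frame index = 353 × 60 + 16 = 21196.

21196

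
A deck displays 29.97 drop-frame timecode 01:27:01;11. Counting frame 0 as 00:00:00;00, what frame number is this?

156483

Complete 10-minute blocks: 8, each 17982 frames → 143856.
Remaining 7 whole minutes in the current block: 1800 + 6 × 1798 = 12588 frames.
Within the current minute: 1 × 30 + 11 − 2 = 39 (labels ;00/;01 skipped at this minute). Total = 143856 + 12588 + 39 = 156483.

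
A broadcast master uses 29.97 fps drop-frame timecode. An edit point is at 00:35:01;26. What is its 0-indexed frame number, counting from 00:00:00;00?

As if non-drop at 30 labels/s: (0 × 3600 + 35 × 60 + 1) × 30 + 26 = 63056.
Minute boundaries passed: 35; those not divisible by 10: 35 − 3 = 32; dropped labels = 2 × 32 = 64.
Actual frame index = 63056 − 64 = 62992.

62992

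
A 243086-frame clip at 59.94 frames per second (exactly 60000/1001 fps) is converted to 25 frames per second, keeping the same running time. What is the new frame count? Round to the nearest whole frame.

101387 frames

Frames at target rate = 243086 × (25) / (60000/1001) = 121664543/1200 ≈ 101387.119.
Nearest whole frame: 101387.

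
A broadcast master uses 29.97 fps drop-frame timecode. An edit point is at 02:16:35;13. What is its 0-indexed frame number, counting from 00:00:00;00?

245617

Complete 10-minute blocks: 13, each 17982 frames → 233766.
Remaining 6 whole minutes in the current block: 1800 + 5 × 1798 = 10790 frames.
Within the current minute: 35 × 30 + 13 − 2 = 1061 (labels ;00/;01 skipped at this minute). Total = 233766 + 10790 + 1061 = 245617.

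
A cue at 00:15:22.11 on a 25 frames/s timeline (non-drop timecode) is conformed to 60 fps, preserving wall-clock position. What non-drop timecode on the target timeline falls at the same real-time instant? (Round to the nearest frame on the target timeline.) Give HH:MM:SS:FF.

Source frame index: (0×3600 + 15×60 + 22) × 25 + 11 = 23061.
Real time: 23061 / (25) = 23061/25 s.
Target frame: (23061/25) × (60) = 276732/5 ≈ 55346.400 → 55346.
At 60 labels/s: frame 55346 → 00:15:22:26.

00:15:22:26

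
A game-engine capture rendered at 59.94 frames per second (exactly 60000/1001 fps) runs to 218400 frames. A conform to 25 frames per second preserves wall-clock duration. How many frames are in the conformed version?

91091 frames

Target frames = source frames × (target rate / source rate) = 218400 × (25)/(60000/1001) = 218400 × 1001/2400 = 91091.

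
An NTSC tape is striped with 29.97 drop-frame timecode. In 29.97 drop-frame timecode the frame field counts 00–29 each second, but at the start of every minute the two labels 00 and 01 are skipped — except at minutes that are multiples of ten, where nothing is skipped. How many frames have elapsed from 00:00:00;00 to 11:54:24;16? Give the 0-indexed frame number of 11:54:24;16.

As if non-drop at 30 labels/s: (11 × 3600 + 54 × 60 + 24) × 30 + 16 = 1285936.
Minute boundaries passed: 714; those not divisible by 10: 714 − 71 = 643; dropped labels = 2 × 643 = 1286.
Actual frame index = 1285936 − 1286 = 1284650.

1284650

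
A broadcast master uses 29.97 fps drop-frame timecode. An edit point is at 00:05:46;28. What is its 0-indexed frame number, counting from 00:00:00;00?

10398

As if non-drop at 30 labels/s: (0 × 3600 + 5 × 60 + 46) × 30 + 28 = 10408.
Minute boundaries passed: 5; those not divisible by 10: 5 − 0 = 5; dropped labels = 2 × 5 = 10.
Actual frame index = 10408 − 10 = 10398.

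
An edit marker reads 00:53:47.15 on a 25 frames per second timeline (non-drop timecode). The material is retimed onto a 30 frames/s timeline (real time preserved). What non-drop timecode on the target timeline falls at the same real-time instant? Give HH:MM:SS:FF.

Source frame index: (0×3600 + 53×60 + 47) × 25 + 15 = 80690.
Real time: 80690 / (25) = 16138/5 s.
Target frame: (16138/5) × (30) = 96828.
At 30 labels/s: frame 96828 → 00:53:47:18.

00:53:47:18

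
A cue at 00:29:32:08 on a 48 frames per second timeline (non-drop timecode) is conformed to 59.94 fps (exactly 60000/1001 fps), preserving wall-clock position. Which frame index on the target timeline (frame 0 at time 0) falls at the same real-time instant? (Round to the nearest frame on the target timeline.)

Source frame index: (0×3600 + 29×60 + 32) × 48 + 8 = 85064.
Real time: 85064 / (48) = 10633/6 s.
Target frame: (10633/6) × (60000/1001) = 15190000/143 ≈ 106223.776 → 106224.

frame 106224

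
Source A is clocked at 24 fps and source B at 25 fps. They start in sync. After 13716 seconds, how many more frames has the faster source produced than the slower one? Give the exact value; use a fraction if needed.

13716 frames

A emits 24 × 13716 = 329184 frames; B emits 25 × 13716 = 342900.
Difference = 13716 frames; B is ahead of A.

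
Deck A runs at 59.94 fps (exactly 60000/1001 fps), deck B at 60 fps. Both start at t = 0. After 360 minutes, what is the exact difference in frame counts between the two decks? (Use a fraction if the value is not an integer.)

360 min = 21600 s.
A emits 60000/1001 × 21600 = 1296000000/1001 frames; B emits 60 × 21600 = 1296000.
Difference = 1296000/1001 frames (≈ 1294.7053); B is ahead of A.

1296000/1001 frames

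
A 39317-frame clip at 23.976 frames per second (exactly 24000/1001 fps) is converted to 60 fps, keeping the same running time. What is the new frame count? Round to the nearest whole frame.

98391 frames

Frames at target rate = 39317 × (60) / (24000/1001) = 39356317/400 ≈ 98390.792.
Nearest whole frame: 98391.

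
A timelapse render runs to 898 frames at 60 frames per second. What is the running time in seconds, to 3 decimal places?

14.967 seconds

Running time = 898 × 1/60 = 449/30 s ≈ 14.967 s.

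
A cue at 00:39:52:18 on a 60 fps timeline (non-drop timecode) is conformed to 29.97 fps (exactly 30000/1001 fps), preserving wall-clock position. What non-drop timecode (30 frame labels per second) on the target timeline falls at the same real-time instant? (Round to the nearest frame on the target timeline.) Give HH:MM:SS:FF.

00:39:49:27

Source frame index: (0×3600 + 39×60 + 52) × 60 + 18 = 143538.
Real time: 143538 / (60) = 23923/10 s.
Target frame: (23923/10) × (30000/1001) = 71769000/1001 ≈ 71697.303 → 71697.
At 30 labels/s: frame 71697 → 00:39:49:27.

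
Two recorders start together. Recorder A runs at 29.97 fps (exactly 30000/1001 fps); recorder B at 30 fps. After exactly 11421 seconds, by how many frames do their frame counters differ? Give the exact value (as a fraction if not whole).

342630/1001 frames

A emits 30000/1001 × 11421 = 342630000/1001 frames; B emits 30 × 11421 = 342630.
Difference = 342630/1001 frames (≈ 342.2877); B is ahead of A.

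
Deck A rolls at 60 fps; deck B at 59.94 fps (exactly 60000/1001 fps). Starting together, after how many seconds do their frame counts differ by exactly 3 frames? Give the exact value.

50.05 seconds

The gap grows by |60000/1001 − 60| = 60/1001 frames per second.
Time for a 3-frame gap: 3 ÷ (60/1001) = 50.05 s.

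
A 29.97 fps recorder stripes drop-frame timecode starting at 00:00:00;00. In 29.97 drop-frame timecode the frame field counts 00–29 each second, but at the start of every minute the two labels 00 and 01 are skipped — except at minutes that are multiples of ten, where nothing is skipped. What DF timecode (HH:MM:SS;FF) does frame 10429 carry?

Ten DF minutes hold 17982 frames, so frame 10429 lies in block 0 (frames 0–17981) with 10429 frames into that block.
The block's first minute is 1800 frames and the rest 1798 each; 10429 frames reaches minute 5, so 0 × 18 + 5 × 2 = 10 labels have been skipped so far.
Adding those back, label number 10429 + 10 = 10439 at 30 labels/s is 347 s + 29 f = 0 h 5 min 47 s frame 29, i.e. 00:05:47;29.

00:05:47;29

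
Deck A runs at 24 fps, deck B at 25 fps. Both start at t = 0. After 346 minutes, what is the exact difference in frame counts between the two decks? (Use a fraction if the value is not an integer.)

346 min = 20760 s.
A emits 24 × 20760 = 498240 frames; B emits 25 × 20760 = 519000.
Difference = 20760 frames; B is ahead of A.

20760 frames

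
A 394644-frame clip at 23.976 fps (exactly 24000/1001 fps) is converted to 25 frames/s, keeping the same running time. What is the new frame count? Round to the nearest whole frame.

Frames at target rate = 394644 × (25) / (24000/1001) = 32919887/80 ≈ 411498.588.
Nearest whole frame: 411499.

411499 frames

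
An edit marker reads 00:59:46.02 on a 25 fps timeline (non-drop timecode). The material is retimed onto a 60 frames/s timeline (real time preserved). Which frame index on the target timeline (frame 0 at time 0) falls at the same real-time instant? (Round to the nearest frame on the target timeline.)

Source frame index: (0×3600 + 59×60 + 46) × 25 + 2 = 89652.
Real time: 89652 / (25) = 89652/25 s.
Target frame: (89652/25) × (60) = 1075824/5 ≈ 215164.800 → 215165.

frame 215165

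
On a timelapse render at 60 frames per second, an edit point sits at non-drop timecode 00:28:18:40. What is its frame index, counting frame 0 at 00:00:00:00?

frame 101920

Total seconds to the label: (0 × 3600 + 28 × 60 + 18) = 1698.
Frame index = 1698 × 60 + 40 = 101920.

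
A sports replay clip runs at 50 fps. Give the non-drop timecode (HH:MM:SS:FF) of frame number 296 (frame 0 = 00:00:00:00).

00:00:05:46

296 ÷ 50 = 5 full seconds, remainder 46 frames.
5 s = 0 h 0 min 5 s.
Timecode: 00:00:05:46.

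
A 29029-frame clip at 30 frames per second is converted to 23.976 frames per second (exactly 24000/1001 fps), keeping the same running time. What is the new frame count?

Target frames = source frames × (target rate / source rate) = 29029 × (24000/1001)/(30) = 29029 × 800/1001 = 23200.

23200 frames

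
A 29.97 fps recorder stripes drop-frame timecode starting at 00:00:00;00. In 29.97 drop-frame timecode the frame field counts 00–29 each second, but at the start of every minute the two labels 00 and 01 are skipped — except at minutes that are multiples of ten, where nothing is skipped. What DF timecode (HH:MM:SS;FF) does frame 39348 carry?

Each 10-minute DF block holds 10 × 60 × 30 − 9 × 2 = 17982 frames. 39348 ÷ 17982 → 2 full blocks, remainder 3384.
Within the partial block the first minute is 1800 frames and each further minute 1798, so 1 further minute boundary passed. Total skipped labels = 18 × 2 + 2 × 1 = 38.
Non-drop label index = 39348 + 38 = 39386; at 30 labels/s that is 00:21:52:26, i.e. DF 00:21:52;26.

00:21:52;26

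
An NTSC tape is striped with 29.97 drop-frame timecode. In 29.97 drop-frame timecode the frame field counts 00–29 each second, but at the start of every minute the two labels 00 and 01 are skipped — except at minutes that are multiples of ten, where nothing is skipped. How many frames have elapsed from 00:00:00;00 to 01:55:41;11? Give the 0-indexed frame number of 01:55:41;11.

208033

As if non-drop at 30 labels/s: (1 × 3600 + 55 × 60 + 41) × 30 + 11 = 208241.
Minute boundaries passed: 115; those not divisible by 10: 115 − 11 = 104; dropped labels = 2 × 104 = 208.
Actual frame index = 208241 − 208 = 208033.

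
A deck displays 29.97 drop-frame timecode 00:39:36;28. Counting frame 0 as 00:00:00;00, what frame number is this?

As if non-drop at 30 labels/s: (0 × 3600 + 39 × 60 + 36) × 30 + 28 = 71308.
Minute boundaries passed: 39; those not divisible by 10: 39 − 3 = 36; dropped labels = 2 × 36 = 72.
Actual frame index = 71308 − 72 = 71236.

71236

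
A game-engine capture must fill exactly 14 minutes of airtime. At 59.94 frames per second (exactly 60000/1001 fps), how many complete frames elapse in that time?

14 min = 840 s.
Frames = 840 × 60000/1001 = 7200000/143 ≈ 50349.6503.
Complete frames: 50349.

50349 frames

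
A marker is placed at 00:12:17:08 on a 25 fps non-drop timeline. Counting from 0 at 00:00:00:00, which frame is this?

frame 18433

Total seconds to the label: (0 × 3600 + 12 × 60 + 17) = 737.
Frame index = 737 × 25 + 8 = 18433.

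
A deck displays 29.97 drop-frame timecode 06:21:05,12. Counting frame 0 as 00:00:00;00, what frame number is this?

Complete 10-minute blocks: 38, each 17982 frames → 683316.
Remaining 1 whole minute in the current block: 1800 + 0 × 1798 = 1800 frames.
Within the current minute: 5 × 30 + 12 − 2 = 160 (labels ;00/;01 skipped at this minute). Total = 683316 + 1800 + 160 = 685276.

685276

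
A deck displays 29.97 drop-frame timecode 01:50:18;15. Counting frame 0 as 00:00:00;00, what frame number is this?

Complete 10-minute blocks: 11, each 17982 frames → 197802.
Remaining 0 whole minutes in the current block: 0 frames.
Within the current minute: 18 × 30 + 15 = 555. Total = 197802 + 0 + 555 = 198357.

198357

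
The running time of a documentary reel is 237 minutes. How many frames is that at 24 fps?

341280 frames

237 min = 14220 s.
Frames = 14220 × 24 = 341280.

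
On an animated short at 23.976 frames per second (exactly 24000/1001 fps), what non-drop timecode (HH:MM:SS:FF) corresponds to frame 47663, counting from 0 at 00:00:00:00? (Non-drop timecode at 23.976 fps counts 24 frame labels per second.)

47663 ÷ 24 = 1985 full seconds, remainder 23 frames.
1985 s = 0 h 33 min 5 s.
Timecode: 00:33:05:23.

00:33:05:23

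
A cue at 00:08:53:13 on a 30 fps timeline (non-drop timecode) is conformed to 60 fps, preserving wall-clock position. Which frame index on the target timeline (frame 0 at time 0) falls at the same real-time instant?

frame 32006

Source frame index: (0×3600 + 8×60 + 53) × 30 + 13 = 16003.
Real time: 16003 / (30) = 16003/30 s.
Target frame: (16003/30) × (60) = 32006.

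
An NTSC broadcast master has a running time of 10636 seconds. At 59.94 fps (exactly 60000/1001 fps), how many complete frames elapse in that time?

637522 frames

Frames = 10636 × 60000/1001 = 638160000/1001 ≈ 637522.4775.
Complete frames: 637522.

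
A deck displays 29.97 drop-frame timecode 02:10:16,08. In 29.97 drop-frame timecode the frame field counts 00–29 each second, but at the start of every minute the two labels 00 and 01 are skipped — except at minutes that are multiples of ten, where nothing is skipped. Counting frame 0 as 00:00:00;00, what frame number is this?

234254

Complete 10-minute blocks: 13, each 17982 frames → 233766.
Remaining 0 whole minutes in the current block: 0 frames.
Within the current minute: 16 × 30 + 8 = 488. Total = 233766 + 0 + 488 = 234254.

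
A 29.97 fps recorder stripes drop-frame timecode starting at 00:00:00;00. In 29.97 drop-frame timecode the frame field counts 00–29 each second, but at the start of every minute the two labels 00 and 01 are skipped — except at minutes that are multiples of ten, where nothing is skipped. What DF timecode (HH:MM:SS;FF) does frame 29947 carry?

Each 10-minute DF block holds 10 × 60 × 30 − 9 × 2 = 17982 frames. 29947 ÷ 17982 → 1 full block, remainder 11965.
Within the partial block the first minute is 1800 frames and each further minute 1798, so 6 further minute boundaries passed. Total skipped labels = 18 × 1 + 2 × 6 = 30.
Non-drop label index = 29947 + 30 = 29977; at 30 labels/s that is 00:16:39:07, i.e. DF 00:16:39;07.

00:16:39;07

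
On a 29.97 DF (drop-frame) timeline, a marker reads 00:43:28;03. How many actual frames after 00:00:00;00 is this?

78165

As if non-drop at 30 labels/s: (0 × 3600 + 43 × 60 + 28) × 30 + 3 = 78243.
Minute boundaries passed: 43; those not divisible by 10: 43 − 4 = 39; dropped labels = 2 × 39 = 78.
Actual frame index = 78243 − 78 = 78165.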